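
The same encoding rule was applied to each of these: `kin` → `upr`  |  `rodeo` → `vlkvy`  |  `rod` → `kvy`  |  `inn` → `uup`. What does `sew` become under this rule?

dlz

The output letters match the input read backwards, each shifted +7: kin reversed is nik. The word is reversed, then every letter is shifted forward by 7.
Applying it to sew: reverse → wes; then shift: w+7=d, e+7=l, s+7=z.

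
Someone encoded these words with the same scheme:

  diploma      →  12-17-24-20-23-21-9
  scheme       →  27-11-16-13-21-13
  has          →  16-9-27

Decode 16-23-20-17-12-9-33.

holiday

d is letter #4 and maps to 12: an offset of 8. Letters become their 1-based position plus 8 (so a→9, b→10, …).
Decoding 16-23-20-17-12-9-33: 16→(16−8)÷1=8=h, 23→(23−8)÷1=15=o, 20→(20−8)÷1=12=l, 17→(17−8)÷1=9=i, 12→(12−8)÷1=4=d, 9→(9−8)÷1=1=a, 33→(33−8)÷1=25=y.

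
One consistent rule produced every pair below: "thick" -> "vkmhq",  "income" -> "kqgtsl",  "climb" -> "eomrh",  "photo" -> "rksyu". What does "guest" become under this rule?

ixixz

In thick: t→v is +2, h→k is +3, i→m is +4, c→h is +5 — the shift increases by 1 each position. Letter i (0-indexed) is shifted by i+2, so successive shifts are 2, 3, 4, ….
Applying it to guest: g+2=i, u+3=x, e+4=i, s+5=x, t+6=z.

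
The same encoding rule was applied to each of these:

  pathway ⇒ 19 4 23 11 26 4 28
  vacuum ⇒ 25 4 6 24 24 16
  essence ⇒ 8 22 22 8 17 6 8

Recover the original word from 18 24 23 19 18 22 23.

p is letter #16 and maps to 19: an offset of 3. Letters become their 1-based position plus 3 (so a→4, b→5, …).
Reversing it on 18 24 23 19 18 22 23: 18→(18−3)÷1=15=o, 24→(24−3)÷1=21=u, 23→(23−3)÷1=20=t, 19→(19−3)÷1=16=p, 18→(18−3)÷1=15=o, 22→(22−3)÷1=19=s, 23→(23−3)÷1=20=t.

outpost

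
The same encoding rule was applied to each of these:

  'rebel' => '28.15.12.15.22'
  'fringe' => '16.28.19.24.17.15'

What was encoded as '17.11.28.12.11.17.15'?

garbage

r is letter #18 and maps to 28: an offset of 10. Letters become their 1-based position plus 10 (so a→11, b→12, …).
Reversing it on 17.11.28.12.11.17.15: 17→(17−10)÷1=7=g, 11→(11−10)÷1=1=a, 28→(28−10)÷1=18=r, 12→(12−10)÷1=2=b, 11→(11−10)÷1=1=a, 17→(17−10)÷1=7=g, 15→(15−10)÷1=5=e.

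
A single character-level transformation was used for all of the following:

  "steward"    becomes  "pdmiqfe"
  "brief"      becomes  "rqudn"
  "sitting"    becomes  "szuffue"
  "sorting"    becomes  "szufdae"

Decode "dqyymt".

The output letters match the input read backwards, each shifted +12: steward reversed is drawets. Read the word backwards and shift each letter +12.
Undoing it on dqyymt: shift back: d−12=r, q−12=e, y−12=m, y−12=m, m−12=a, t−12=h → remmah; then reverse → hammer.

hammer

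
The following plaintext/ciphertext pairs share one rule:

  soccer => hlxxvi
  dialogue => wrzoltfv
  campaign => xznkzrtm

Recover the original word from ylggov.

bottle

This is the alphabet-reversal cipher (Atbash): a becomes z, b becomes y, etc.
Undoing it on ylggov: y↔b, l↔o, g↔t, g↔t, o↔l, v↔e.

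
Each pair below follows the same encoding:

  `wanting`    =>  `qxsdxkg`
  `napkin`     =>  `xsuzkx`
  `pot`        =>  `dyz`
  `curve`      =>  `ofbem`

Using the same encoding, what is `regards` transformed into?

The word is reversed, then every letter is shifted forward by 10.
On regards: reverse → sdrager; then shift: s+10=c, d+10=n, r+10=b, a+10=k, g+10=q, e+10=o, r+10=b.

cnbkqob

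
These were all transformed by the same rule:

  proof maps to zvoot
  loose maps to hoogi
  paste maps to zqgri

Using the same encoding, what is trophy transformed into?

This is an affine cipher: with a=0,…,z=25, each position x becomes (11x+16) mod 26.
On trophy: t(19)→11·19+16≡17=r; r(17)→11·17+16≡21=v; o(14)→11·14+16≡14=o; p(15)→11·15+16≡25=z; h(7)→11·7+16≡15=p; y(24)→11·24+16≡20=u (all mod 26).

rvozpu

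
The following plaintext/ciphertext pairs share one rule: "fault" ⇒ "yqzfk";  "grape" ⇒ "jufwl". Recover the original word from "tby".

The output letters match the input read backwards, each shifted +5: fault reversed is tluaf. The word is reversed, then every letter is shifted forward by 5.
Decoding tby: shift back: t−5=o, b−5=w, y−5=t → owt; then reverse → two.

two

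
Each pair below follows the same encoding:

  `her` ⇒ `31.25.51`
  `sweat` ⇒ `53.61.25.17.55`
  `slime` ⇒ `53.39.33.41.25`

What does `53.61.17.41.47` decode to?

swamp

Each letter becomes 2×(its alphabet position, a=1..z=26) + 15.
Reversing it on 53.61.17.41.47: 53→(53−15)÷2=19=s, 61→(61−15)÷2=23=w, 17→(17−15)÷2=1=a, 41→(41−15)÷2=13=m, 47→(47−15)÷2=16=p.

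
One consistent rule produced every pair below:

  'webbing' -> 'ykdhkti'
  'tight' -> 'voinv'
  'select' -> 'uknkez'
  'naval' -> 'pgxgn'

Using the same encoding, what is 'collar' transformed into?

eunrcx

It's a Vigenère-style cipher with numeric key [2,6]: position i shifts by key[i mod 2].
For collar: c+2=e, o+6=u, l+2=n, l+6=r, a+2=c, r+6=x.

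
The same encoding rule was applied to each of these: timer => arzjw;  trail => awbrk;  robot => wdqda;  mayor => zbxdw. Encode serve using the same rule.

ljwej

t(19)→a(0) and i(8)→r(17) fit y≡15x+1 (mod 26); the inverse of 15 mod 26 is 7. This is an affine cipher: with a=0,…,z=25, each position x becomes (15x+1) mod 26.
For serve: s(18)→15·18+1≡11=l; e(4)→15·4+1≡9=j; r(17)→15·17+1≡22=w; v(21)→15·21+1≡4=e; e(4)→15·4+1≡9=j (all mod 26).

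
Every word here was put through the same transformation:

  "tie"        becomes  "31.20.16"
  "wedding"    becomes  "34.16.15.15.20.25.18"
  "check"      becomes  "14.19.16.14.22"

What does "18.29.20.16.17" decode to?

Letters become their 1-based position plus 11 (so a→12, b→13, …).
Decoding 18.29.20.16.17: 18→(18−11)÷1=7=g, 29→(29−11)÷1=18=r, 20→(20−11)÷1=9=i, 16→(16−11)÷1=5=e, 17→(17−11)÷1=6=f.

grief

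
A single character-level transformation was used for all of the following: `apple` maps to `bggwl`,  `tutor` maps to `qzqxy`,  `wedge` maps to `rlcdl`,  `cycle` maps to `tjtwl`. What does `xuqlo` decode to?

often

a(0)→b(1) and p(15)→g(6) fit y≡9x+1 (mod 26); the inverse of 9 mod 26 is 3. Each letter's alphabet position (a=0..z=25) is mapped through 9·x+1 mod 26 — an affine cipher.
Reversing it on xuqlo: x(23)→3·(23−1)≡14=o; u(20)→3·(20−1)≡5=f; q(16)→3·(16−1)≡19=t; l(11)→3·(11−1)≡4=e; o(14)→3·(14−1)≡13=n (all mod 26).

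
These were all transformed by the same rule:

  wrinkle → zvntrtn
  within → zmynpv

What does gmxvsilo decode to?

displace

In wrinkle: w→z is +3, r→v is +4, i→n is +5, n→t is +6 — the shift increases by 1 each position. The shift increases by 1 at each position, starting from +3: 3, 4, 5, ….
Reversing it on gmxvsilo: g−3=d, m−4=i, x−5=s, v−6=p, s−7=l, i−8=a, l−9=c, o−10=e.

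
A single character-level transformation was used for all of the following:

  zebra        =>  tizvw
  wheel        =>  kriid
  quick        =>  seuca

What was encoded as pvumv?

prior

z(25)→t(19) and e(4)→i(8) fit y≡3x+22 (mod 26); the inverse of 3 mod 26 is 9. This is an affine cipher: with a=0,…,z=25, each position x becomes (3x+22) mod 26.
Undoing it on pvumv: p(15)→9·(15−22)≡15=p; v(21)→9·(21−22)≡17=r; u(20)→9·(20−22)≡8=i; m(12)→9·(12−22)≡14=o; v(21)→9·(21−22)≡17=r (all mod 26).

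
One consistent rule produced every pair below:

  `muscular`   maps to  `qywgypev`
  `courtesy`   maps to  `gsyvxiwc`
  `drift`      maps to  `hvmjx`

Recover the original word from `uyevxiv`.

Compare letters: m→q is +4, u→y is +4, s→w is +4 — a constant shift. It's a constant shift of +4 (ROT4).
Reversing it on uyevxiv: u−4=q, y−4=u, e−4=a, v−4=r, x−4=t, i−4=e, v−4=r.

quarter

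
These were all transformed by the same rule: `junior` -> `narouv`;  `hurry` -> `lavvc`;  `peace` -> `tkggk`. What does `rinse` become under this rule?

vorwk

The shift depends on letter class: consonant j→n is +4, but vowel u→a is +6. The rule splits by letter class: vowels +6, consonants +4.
For rinse: r(cons)+4=v, i(vowel)+6=o, n(cons)+4=r, s(cons)+4=w, e(vowel)+6=k.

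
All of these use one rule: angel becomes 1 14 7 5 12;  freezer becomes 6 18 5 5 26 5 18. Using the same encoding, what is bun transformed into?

a is letter #1 and maps to 1: an offset of 0. Letters become their 1-indexed alphabet positions: a=1 … z=26.
Applying it to bun: b=2→2, u=21→21, n=14→14.

2 21 14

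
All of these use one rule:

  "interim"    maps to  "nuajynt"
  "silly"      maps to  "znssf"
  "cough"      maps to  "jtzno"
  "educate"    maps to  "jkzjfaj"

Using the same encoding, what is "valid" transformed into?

cfsnk

The shift depends on letter class: consonant n→u is +7, but vowel i→n is +5. Vowels shift forward by 5 and consonants shift forward by 7.
For valid: v(cons)+7=c, a(vowel)+5=f, l(cons)+7=s, i(vowel)+5=n, d(cons)+7=k.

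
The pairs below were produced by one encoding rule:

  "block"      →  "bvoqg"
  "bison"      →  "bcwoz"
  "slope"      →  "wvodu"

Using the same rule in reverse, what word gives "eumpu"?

weave

b(1)→b(1) and l(11)→v(21) fit y≡15x+12 (mod 26); the inverse of 15 mod 26 is 7. Each letter's alphabet position (a=0..z=25) is mapped through 15·x+12 mod 26 — an affine cipher.
Undoing it on eumpu: e(4)→7·(4−12)≡22=w; u(20)→7·(20−12)≡4=e; m(12)→7·(12−12)≡0=a; p(15)→7·(15−12)≡21=v; u(20)→7·(20−12)≡4=e (all mod 26).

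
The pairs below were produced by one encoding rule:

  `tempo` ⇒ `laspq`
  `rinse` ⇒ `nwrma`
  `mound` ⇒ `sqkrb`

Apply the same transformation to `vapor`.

jepqn

t(19)→l(11) and e(4)→a(0) fit y≡25x+4 (mod 26); the inverse of 25 mod 26 is 25. This is an affine cipher: with a=0,…,z=25, each position x becomes (25x+4) mod 26.
On vapor: v(21)→25·21+4≡9=j; a(0)→25·0+4≡4=e; p(15)→25·15+4≡15=p; o(14)→25·14+4≡16=q; r(17)→25·17+4≡13=n (all mod 26).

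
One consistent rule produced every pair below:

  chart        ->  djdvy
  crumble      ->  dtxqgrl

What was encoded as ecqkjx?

danger

Letter i (0-indexed) is shifted by i+1, so successive shifts are 1, 2, 3, ….
Undoing it on ecqkjx: e−1=d, c−2=a, q−3=n, k−4=g, j−5=e, x−6=r.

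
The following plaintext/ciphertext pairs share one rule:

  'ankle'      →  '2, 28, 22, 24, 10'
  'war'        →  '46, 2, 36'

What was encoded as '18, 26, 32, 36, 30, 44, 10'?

a(#1)→2 and n(#14)→28: differences scale by 2, so n = 2·pos + 0. Each letter becomes 2×(its alphabet position, a=1..z=26).
Reversing it on 18, 26, 32, 36, 30, 44, 10: 18→(18−0)÷2=9=i, 26→(26−0)÷2=13=m, 32→(32−0)÷2=16=p, 36→(36−0)÷2=18=r, 30→(30−0)÷2=15=o, 44→(44−0)÷2=22=v, 10→(10−0)÷2=5=e.

improve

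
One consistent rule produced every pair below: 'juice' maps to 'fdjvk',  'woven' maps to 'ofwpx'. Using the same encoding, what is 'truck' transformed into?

Two steps: reverse the string, then apply a Caesar shift of +1.
On truck: reverse → kcurt; then shift: k+1=l, c+1=d, u+1=v, r+1=s, t+1=u.

ldvsu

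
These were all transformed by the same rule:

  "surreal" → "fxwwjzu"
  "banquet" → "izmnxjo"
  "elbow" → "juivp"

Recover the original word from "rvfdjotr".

cosmetic

s(18)→f(5) and u(20)→x(23) fit y≡9x+25 (mod 26); the inverse of 9 mod 26 is 3. Treating letters as 0–25, the rule is x ↦ 9x + 25 (mod 26).
Undoing it on rvfdjotr: r(17)→3·(17−25)≡2=c; v(21)→3·(21−25)≡14=o; f(5)→3·(5−25)≡18=s; d(3)→3·(3−25)≡12=m; j(9)→3·(9−25)≡4=e; o(14)→3·(14−25)≡19=t; t(19)→3·(19−25)≡8=i; r(17)→3·(17−25)≡2=c (all mod 26).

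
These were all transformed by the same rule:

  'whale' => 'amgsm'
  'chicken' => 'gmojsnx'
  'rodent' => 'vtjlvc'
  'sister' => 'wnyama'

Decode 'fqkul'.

blend

In whale: w→a is +4, h→m is +5, a→g is +6, l→s is +7 — the shift increases by 1 each position. The shift increases by 1 at each position, starting from +4: 4, 5, 6, ….
Decoding fqkul: f−4=b, q−5=l, k−6=e, u−7=n, l−8=d.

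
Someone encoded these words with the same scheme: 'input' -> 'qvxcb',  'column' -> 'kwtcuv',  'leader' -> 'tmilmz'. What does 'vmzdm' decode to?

nerve

Compare letters: i→q is +8, n→v is +8, p→x is +8 — a constant shift. It's a constant shift of +8 (ROT8).
Decoding vmzdm: v−8=n, m−8=e, z−8=r, d−8=v, m−8=e.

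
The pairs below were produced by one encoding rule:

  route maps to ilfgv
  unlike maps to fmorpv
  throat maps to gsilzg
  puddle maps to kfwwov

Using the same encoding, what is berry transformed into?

r(17)→i(8) and o(14)→l(11) fit y≡25x+25 (mod 26); the inverse of 25 mod 26 is 25. This is an affine cipher: with a=0,…,z=25, each position x becomes (25x+25) mod 26.
Applying it to berry: b(1)→25·1+25≡24=y; e(4)→25·4+25≡21=v; r(17)→25·17+25≡8=i; r(17)→25·17+25≡8=i; y(24)→25·24+25≡1=b (all mod 26).

yviib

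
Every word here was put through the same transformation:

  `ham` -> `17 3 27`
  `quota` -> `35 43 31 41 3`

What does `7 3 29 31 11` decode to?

With a=1..z=26, the number is 2·pos + 1.
Decoding 7 3 29 31 11: 7→(7−1)÷2=3=c, 3→(3−1)÷2=1=a, 29→(29−1)÷2=14=n, 31→(31−1)÷2=15=o, 11→(11−1)÷2=5=e.

canoe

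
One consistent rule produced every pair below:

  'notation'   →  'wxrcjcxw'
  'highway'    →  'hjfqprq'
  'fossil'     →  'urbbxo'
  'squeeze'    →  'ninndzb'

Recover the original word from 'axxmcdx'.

The word is reversed, then every letter is shifted forward by 9.
Reversing it on axxmcdx: shift back: a−9=r, x−9=o, x−9=o, m−9=d, c−9=t, d−9=u, x−9=o → roodtuo; then reverse → outdoor.

outdoor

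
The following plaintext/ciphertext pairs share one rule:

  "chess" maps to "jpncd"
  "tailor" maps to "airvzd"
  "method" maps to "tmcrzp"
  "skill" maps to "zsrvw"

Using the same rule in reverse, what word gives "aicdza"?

In chess: c→j is +7, h→p is +8, e→n is +9, s→c is +10 — the shift increases by 1 each position. Each letter shifts forward by (position + 7), i.e. 7, 8, 9, … — the shift grows by one for each successive letter.
Reversing it on aicdza: a−7=t, i−8=a, c−9=t, d−10=t, z−11=o, a−12=o.

tattoo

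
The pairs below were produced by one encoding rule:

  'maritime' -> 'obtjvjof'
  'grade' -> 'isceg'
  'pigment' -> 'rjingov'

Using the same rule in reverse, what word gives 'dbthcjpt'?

bargains

Shifts by position in maritime: pos 0: m→o (+2), pos 1: a→b (+1), pos 2: r→t (+2), pos 3: i→j (+1) — repeating every 2. A repeating key of period 2 is used — shifts +2, +1 over and over.
Decoding dbthcjpt: d−2=b, b−1=a, t−2=r, h−1=g, c−2=a, j−1=i, p−2=n, t−1=s.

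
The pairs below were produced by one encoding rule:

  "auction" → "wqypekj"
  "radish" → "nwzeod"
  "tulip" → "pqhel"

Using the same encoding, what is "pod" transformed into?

Compare letters: a→w is +22, u→q is +22, c→y is +22 — a constant shift. This is a Caesar cipher with shift 22.
Applying it to pod: p+22=l, o+22=k, d+22=z.

lkz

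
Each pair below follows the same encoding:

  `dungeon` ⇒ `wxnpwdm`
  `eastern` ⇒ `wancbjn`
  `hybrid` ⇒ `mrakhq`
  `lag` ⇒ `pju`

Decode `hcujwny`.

penalty

The output letters match the input read backwards, each shifted +9: dungeon reversed is noegnud. Two steps: reverse the string, then apply a Caesar shift of +9.
Decoding hcujwny: shift back: h−9=y, c−9=t, u−9=l, j−9=a, w−9=n, n−9=e, y−9=p → ytlanep; then reverse → penalty.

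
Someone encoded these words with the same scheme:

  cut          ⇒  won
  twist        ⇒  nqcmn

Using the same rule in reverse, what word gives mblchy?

It's a constant shift of +20 (ROT20).
Reversing it on mblchy: m−20=s, b−20=h, l−20=r, c−20=i, h−20=n, y−20=e.

shrine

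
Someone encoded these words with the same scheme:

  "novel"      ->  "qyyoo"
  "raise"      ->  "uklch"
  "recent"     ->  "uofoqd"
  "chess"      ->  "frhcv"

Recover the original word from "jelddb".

Shifts by position in novel: pos 0: n→q (+3), pos 1: o→y (+10), pos 2: v→y (+3), pos 3: e→o (+10) — repeating every 2. A repeating key of period 2 is used — shifts +3, +10 over and over.
Undoing it on jelddb: j−3=g, e−10=u, l−3=i, d−10=t, d−3=a, b−10=r.

guitar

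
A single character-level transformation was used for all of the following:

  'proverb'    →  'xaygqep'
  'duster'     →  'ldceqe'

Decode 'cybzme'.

uproar

In proverb: p→x is +8, r→a is +9, o→y is +10, v→g is +11 — the shift increases by 1 each position. Each letter shifts forward by (position + 8), i.e. 8, 9, 10, … — the shift grows by one for each successive letter.
Undoing it on cybzme: c−8=u, y−9=p, b−10=r, z−11=o, m−12=a, e−13=r.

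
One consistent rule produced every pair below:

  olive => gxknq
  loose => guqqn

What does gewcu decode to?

sauce

Read the word backwards and shift each letter +2.
Undoing it on gewcu: shift back: g−2=e, e−2=c, w−2=u, c−2=a, u−2=s → ecuas; then reverse → sauce.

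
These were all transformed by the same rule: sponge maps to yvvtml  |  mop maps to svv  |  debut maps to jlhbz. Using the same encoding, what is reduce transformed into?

The shift depends on letter class: consonant s→y is +6, but vowel o→v is +7. Vowels shift forward by 7 and consonants shift forward by 6.
Applying it to reduce: r(cons)+6=x, e(vowel)+7=l, d(cons)+6=j, u(vowel)+7=b, c(cons)+6=i, e(vowel)+7=l.

xljbil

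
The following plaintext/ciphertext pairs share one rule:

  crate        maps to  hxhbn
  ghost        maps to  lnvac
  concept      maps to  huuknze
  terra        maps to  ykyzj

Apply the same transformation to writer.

In crate: c→h is +5, r→x is +6, a→h is +7, t→b is +8 — the shift increases by 1 each position. Each letter shifts forward by (position + 5), i.e. 5, 6, 7, … — the shift grows by one for each successive letter.
For writer: w+5=b, r+6=x, i+7=p, t+8=b, e+9=n, r+10=b.

bxpbnb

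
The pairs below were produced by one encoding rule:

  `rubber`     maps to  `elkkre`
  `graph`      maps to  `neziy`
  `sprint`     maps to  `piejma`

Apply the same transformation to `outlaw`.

xlaqzh

Treating letters as 0–25, the rule is x ↦ 11x + 25 (mod 26).
On outlaw: o(14)→11·14+25≡23=x; u(20)→11·20+25≡11=l; t(19)→11·19+25≡0=a; l(11)→11·11+25≡16=q; a(0)→11·0+25≡25=z; w(22)→11·22+25≡7=h (all mod 26).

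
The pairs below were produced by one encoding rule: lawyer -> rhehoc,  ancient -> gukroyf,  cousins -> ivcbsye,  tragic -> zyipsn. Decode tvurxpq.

nominee

In lawyer: l→r is +6, a→h is +7, w→e is +8, y→h is +9 — the shift increases by 1 each position. The shift increases by 1 at each position, starting from +6: 6, 7, 8, ….
Undoing it on tvurxpq: t−6=n, v−7=o, u−8=m, r−9=i, x−10=n, p−11=e, q−12=e.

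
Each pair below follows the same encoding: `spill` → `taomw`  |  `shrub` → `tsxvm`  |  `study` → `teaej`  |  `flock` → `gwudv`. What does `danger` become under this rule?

Shifts by position in spill: pos 0: s→t (+1), pos 1: p→a (+11), pos 2: i→o (+6), pos 3: l→m (+1), pos 4: l→w (+11) — repeating every 3. It's a Vigenère-style cipher with numeric key [1,11,6]: position i shifts by key[i mod 3].
Applying it to danger: d+1=e, a+11=l, n+6=t, g+1=h, e+11=p, r+6=x.

elthpx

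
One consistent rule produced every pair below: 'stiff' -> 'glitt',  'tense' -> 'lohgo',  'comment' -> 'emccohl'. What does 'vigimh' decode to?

vision

s(18)→g(6) and t(19)→l(11) fit y≡5x+20 (mod 26); the inverse of 5 mod 26 is 21. Each letter's alphabet position (a=0..z=25) is mapped through 5·x+20 mod 26 — an affine cipher.
Undoing it on vigimh: v(21)→21·(21−20)≡21=v; i(8)→21·(8−20)≡8=i; g(6)→21·(6−20)≡18=s; i(8)→21·(8−20)≡8=i; m(12)→21·(12−20)≡14=o; h(7)→21·(7−20)≡13=n (all mod 26).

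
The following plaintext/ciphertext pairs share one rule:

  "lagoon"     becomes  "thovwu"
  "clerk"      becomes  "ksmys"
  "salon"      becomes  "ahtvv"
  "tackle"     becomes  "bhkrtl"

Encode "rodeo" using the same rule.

zvllw

The shifts repeat in a cycle of length 2: positions 0,1,… shift by +8, +7, then the pattern repeats.
On rodeo: r+8=z, o+7=v, d+8=l, e+7=l, o+8=w.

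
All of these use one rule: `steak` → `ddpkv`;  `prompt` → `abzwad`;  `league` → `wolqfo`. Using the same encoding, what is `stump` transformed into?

ddfwa

Shifts by position in steak: pos 0: s→d (+11), pos 1: t→d (+10), pos 2: e→p (+11), pos 3: a→k (+10) — repeating every 2. A repeating key of period 2 is used — shifts +11, +10 over and over.
Applying it to stump: s+11=d, t+10=d, u+11=f, m+10=w, p+11=a.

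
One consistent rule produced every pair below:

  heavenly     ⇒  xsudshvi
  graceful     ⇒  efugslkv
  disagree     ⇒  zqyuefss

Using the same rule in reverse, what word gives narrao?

bottom

h(7)→x(23) and e(4)→s(18) fit y≡19x+20 (mod 26); the inverse of 19 mod 26 is 11. Treating letters as 0–25, the rule is x ↦ 19x + 20 (mod 26).
Decoding narrao: n(13)→11·(13−20)≡1=b; a(0)→11·(0−20)≡14=o; r(17)→11·(17−20)≡19=t; r(17)→11·(17−20)≡19=t; a(0)→11·(0−20)≡14=o; o(14)→11·(14−20)≡12=m (all mod 26).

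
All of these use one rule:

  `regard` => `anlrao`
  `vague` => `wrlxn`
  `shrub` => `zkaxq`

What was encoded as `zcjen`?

spine

r(17)→a(0) and e(4)→n(13) fit y≡25x+17 (mod 26); the inverse of 25 mod 26 is 25. This is an affine cipher: with a=0,…,z=25, each position x becomes (25x+17) mod 26.
Undoing it on zcjen: z(25)→25·(25−17)≡18=s; c(2)→25·(2−17)≡15=p; j(9)→25·(9−17)≡8=i; e(4)→25·(4−17)≡13=n; n(13)→25·(13−17)≡4=e (all mod 26).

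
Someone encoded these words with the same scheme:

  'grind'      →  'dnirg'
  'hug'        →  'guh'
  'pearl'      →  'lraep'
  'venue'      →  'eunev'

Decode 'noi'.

ion

The output letters match the input read backwards: grind reversed is dnirg. The word is simply reversed.
Undoing it on noi: then reverse → ion.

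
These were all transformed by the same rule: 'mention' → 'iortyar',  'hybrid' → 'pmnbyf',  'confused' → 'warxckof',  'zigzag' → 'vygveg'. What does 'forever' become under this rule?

xabolob

m(12)→i(8) and e(4)→o(14) fit y≡9x+4 (mod 26); the inverse of 9 mod 26 is 3. This is an affine cipher: with a=0,…,z=25, each position x becomes (9x+4) mod 26.
Applying it to forever: f(5)→9·5+4≡23=x; o(14)→9·14+4≡0=a; r(17)→9·17+4≡1=b; e(4)→9·4+4≡14=o; v(21)→9·21+4≡11=l; e(4)→9·4+4≡14=o; r(17)→9·17+4≡1=b (all mod 26).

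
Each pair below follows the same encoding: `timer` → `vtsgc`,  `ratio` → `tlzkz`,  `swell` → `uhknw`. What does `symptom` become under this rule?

ujsreuo

Shifts by position in timer: pos 0: t→v (+2), pos 1: i→t (+11), pos 2: m→s (+6), pos 3: e→g (+2), pos 4: r→c (+11) — repeating every 3. A repeating key of period 3 is used — shifts +2, +11, +6 over and over.
For symptom: s+2=u, y+11=j, m+6=s, p+2=r, t+11=e, o+6=u, m+2=o.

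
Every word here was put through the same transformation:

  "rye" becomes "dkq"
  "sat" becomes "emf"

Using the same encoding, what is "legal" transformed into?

xqsmx

Compare letters: r→d is +12, y→k is +12, e→q is +12 — a constant shift. Every letter moves 12 places later in the alphabet, wrapping around z→a.
On legal: l+12=x, e+12=q, g+12=s, a+12=m, l+12=x.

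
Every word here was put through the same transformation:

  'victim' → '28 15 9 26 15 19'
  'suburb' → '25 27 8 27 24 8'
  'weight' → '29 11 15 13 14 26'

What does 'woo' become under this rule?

29 21 21

v is letter #22 and maps to 28: an offset of 6. The number is (letter's place in the alphabet, a=1) + 6.
Applying it to woo: w=23→29, o=15→21, o=15→21.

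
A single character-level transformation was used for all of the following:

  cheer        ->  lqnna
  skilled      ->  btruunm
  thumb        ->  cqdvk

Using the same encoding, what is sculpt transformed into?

blduyc

Every letter moves 9 places later in the alphabet, wrapping around z→a.
For sculpt: s+9=b, c+9=l, u+9=d, l+9=u, p+9=y, t+9=c.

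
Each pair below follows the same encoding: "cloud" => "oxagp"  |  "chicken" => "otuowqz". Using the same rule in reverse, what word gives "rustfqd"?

Compare letters: c→o is +12, l→x is +12, o→a is +12 — a constant shift. This is a Caesar cipher with shift 12.
Reversing it on rustfqd: r−12=f, u−12=i, s−12=g, t−12=h, f−12=t, q−12=e, d−12=r.

fighter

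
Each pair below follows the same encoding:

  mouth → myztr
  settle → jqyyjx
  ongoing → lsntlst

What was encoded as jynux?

spite

The output letters match the input read backwards, each shifted +5: mouth reversed is htuom. Two steps: reverse the string, then apply a Caesar shift of +5.
Undoing it on jynux: shift back: j−5=e, y−5=t, n−5=i, u−5=p, x−5=s → etips; then reverse → spite.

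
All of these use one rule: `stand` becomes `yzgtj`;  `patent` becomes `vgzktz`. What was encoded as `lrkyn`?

flesh

Compare letters: s→y is +6, t→z is +6, a→g is +6 — a constant shift. It's a constant shift of +6 (ROT6).
Decoding lrkyn: l−6=f, r−6=l, k−6=e, y−6=s, n−6=h.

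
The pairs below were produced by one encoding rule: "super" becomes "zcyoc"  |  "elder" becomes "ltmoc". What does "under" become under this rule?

In super: s→z is +7, u→c is +8, p→y is +9, e→o is +10 — the shift increases by 1 each position. The shift increases by 1 at each position, starting from +7: 7, 8, 9, ….
For under: u+7=b, n+8=v, d+9=m, e+10=o, r+11=c.

bvmoc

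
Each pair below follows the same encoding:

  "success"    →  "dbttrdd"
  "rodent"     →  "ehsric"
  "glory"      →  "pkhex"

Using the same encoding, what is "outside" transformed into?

hbcdnsr

s(18)→d(3) and u(20)→b(1) fit y≡25x+21 (mod 26); the inverse of 25 mod 26 is 25. Each letter's alphabet position (a=0..z=25) is mapped through 25·x+21 mod 26 — an affine cipher.
For outside: o(14)→25·14+21≡7=h; u(20)→25·20+21≡1=b; t(19)→25·19+21≡2=c; s(18)→25·18+21≡3=d; i(8)→25·8+21≡13=n; d(3)→25·3+21≡18=s; e(4)→25·4+21≡17=r (all mod 26).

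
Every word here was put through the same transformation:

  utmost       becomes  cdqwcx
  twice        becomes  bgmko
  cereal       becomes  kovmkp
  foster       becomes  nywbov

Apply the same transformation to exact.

The shifts repeat in a cycle of length 3: positions 0,1,… shift by +8, +10, +4, then the pattern repeats.
On exact: e+8=m, x+10=h, a+4=e, c+8=k, t+10=d.

mhekd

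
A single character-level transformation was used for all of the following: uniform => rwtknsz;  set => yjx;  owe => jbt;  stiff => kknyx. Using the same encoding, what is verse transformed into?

jxwja

The output letters match the input read backwards, each shifted +5: uniform reversed is mrofinu. Read the word backwards and shift each letter +5.
On verse: reverse → esrev; then shift: e+5=j, s+5=x, r+5=w, e+5=j, v+5=a.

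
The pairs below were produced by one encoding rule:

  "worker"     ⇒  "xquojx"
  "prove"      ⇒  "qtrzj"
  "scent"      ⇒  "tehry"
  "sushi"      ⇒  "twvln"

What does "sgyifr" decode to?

In worker: w→x is +1, o→q is +2, r→u is +3, k→o is +4 — the shift increases by 1 each position. Each letter shifts forward by (position + 1), i.e. 1, 2, 3, … — the shift grows by one for each successive letter.
Undoing it on sgyifr: s−1=r, g−2=e, y−3=v, i−4=e, f−5=a, r−6=l.

reveal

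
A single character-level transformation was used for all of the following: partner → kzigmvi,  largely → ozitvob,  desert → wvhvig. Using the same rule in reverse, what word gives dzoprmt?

This is the alphabet-reversal cipher (Atbash): a becomes z, b becomes y, etc.
Decoding dzoprmt: d↔w, z↔a, o↔l, p↔k, r↔i, m↔n, t↔g.

walking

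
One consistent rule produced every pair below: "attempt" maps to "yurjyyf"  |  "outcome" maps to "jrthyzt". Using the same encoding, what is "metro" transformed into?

The output letters match the input read backwards, each shifted +5: attempt reversed is tpmetta. Read the word backwards and shift each letter +5.
On metro: reverse → ortem; then shift: o+5=t, r+5=w, t+5=y, e+5=j, m+5=r.

twyjr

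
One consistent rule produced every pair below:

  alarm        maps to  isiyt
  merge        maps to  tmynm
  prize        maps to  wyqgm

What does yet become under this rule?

fma

Vowels shift forward by 8 and consonants shift forward by 7.
For yet: y(cons)+7=f, e(vowel)+8=m, t(cons)+7=a.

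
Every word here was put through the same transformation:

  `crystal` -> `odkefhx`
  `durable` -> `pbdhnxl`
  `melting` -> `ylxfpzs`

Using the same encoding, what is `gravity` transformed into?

sdhhpfk

The shift depends on letter class: consonant c→o is +12, but vowel a→h is +7. Vowels shift forward by 7 and consonants shift forward by 12.
Applying it to gravity: g(cons)+12=s, r(cons)+12=d, a(vowel)+7=h, v(cons)+12=h, i(vowel)+7=p, t(cons)+12=f, y(cons)+12=k.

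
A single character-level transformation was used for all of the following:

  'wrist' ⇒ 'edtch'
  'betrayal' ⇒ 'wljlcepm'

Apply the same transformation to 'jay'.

The output letters match the input read backwards, each shifted +11: wrist reversed is tsirw. Two steps: reverse the string, then apply a Caesar shift of +11.
For jay: reverse → yaj; then shift: y+11=j, a+11=l, j+11=u.

jlu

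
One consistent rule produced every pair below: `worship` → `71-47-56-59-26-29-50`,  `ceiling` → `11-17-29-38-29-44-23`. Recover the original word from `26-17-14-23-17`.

With a=1..z=26, the number is 3·pos + 2.
Decoding 26-17-14-23-17: 26→(26−2)÷3=8=h, 17→(17−2)÷3=5=e, 14→(14−2)÷3=4=d, 23→(23−2)÷3=7=g, 17→(17−2)÷3=5=e.

hedge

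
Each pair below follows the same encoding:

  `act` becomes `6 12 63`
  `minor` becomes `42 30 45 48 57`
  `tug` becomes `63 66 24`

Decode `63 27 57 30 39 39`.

a(#1)→6 and c(#3)→12: differences scale by 3, so n = 3·pos + 3. With a=1..z=26, the number is 3·pos + 3.
Reversing it on 63 27 57 30 39 39: 63→(63−3)÷3=20=t, 27→(27−3)÷3=8=h, 57→(57−3)÷3=18=r, 30→(30−3)÷3=9=i, 39→(39−3)÷3=12=l, 39→(39−3)÷3=12=l.

thrill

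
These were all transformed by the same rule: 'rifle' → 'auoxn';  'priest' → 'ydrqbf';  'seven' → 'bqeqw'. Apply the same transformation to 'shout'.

Shifts by position in rifle: pos 0: r→a (+9), pos 1: i→u (+12), pos 2: f→o (+9), pos 3: l→x (+12) — repeating every 2. The shifts repeat in a cycle of length 2: positions 0,1,… shift by +9, +12, then the pattern repeats.
For shout: s+9=b, h+12=t, o+9=x, u+12=g, t+9=c.

btxgc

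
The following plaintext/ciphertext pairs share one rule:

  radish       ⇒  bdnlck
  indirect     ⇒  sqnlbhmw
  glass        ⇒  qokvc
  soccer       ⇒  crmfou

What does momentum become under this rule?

wrwhxwep

The shifts repeat in a cycle of length 2: positions 0,1,… shift by +10, +3, then the pattern repeats.
On momentum: m+10=w, o+3=r, m+10=w, e+3=h, n+10=x, t+3=w, u+10=e, m+3=p.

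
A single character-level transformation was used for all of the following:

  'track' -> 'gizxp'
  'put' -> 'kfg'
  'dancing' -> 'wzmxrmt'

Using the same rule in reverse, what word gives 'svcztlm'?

hexagon

Each letter is replaced by its mirror in the alphabet: a↔z, b↔y, c↔x, and so on (the Atbash cipher).
Reversing it on svcztlm: s↔h, v↔e, c↔x, z↔a, t↔g, l↔o, m↔n.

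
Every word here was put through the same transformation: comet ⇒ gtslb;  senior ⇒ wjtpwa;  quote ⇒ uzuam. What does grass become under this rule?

In comet: c→g is +4, o→t is +5, m→s is +6, e→l is +7 — the shift increases by 1 each position. The shift increases by 1 at each position, starting from +4: 4, 5, 6, ….
On grass: g+4=k, r+5=w, a+6=g, s+7=z, s+8=a.

kwgza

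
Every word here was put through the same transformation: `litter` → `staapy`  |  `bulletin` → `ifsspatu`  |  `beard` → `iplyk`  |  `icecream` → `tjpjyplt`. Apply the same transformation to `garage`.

The shift depends on letter class: consonant l→s is +7, but vowel i→t is +11. Vowels shift forward by 11 and consonants shift forward by 7.
For garage: g(cons)+7=n, a(vowel)+11=l, r(cons)+7=y, a(vowel)+11=l, g(cons)+7=n, e(vowel)+11=p.

nlylnp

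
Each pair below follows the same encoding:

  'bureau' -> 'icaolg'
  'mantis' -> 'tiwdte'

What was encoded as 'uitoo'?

naked

In bureau: b→i is +7, u→c is +8, r→a is +9, e→o is +10 — the shift increases by 1 each position. Letter i (0-indexed) is shifted by i+7, so successive shifts are 7, 8, 9, ….
Undoing it on uitoo: u−7=n, i−8=a, t−9=k, o−10=e, o−11=d.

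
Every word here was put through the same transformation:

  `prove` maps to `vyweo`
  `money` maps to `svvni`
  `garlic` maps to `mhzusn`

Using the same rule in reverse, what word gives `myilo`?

In prove: p→v is +6, r→y is +7, o→w is +8, v→e is +9 — the shift increases by 1 each position. Each letter shifts forward by (position + 6), i.e. 6, 7, 8, … — the shift grows by one for each successive letter.
Decoding myilo: m−6=g, y−7=r, i−8=a, l−9=c, o−10=e.

grace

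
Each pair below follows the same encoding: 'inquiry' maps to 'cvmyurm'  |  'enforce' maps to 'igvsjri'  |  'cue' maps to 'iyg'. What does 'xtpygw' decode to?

sculpt

Read the word backwards and shift each letter +4.
Undoing it on xtpygw: shift back: x−4=t, t−4=p, p−4=l, y−4=u, g−4=c, w−4=s → tplucs; then reverse → sculpt.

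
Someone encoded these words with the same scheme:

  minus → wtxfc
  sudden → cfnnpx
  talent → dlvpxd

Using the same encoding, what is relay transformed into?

Vowels shift forward by 11 and consonants shift forward by 10.
Applying it to relay: r(cons)+10=b, e(vowel)+11=p, l(cons)+10=v, a(vowel)+11=l, y(cons)+10=i.

bpvli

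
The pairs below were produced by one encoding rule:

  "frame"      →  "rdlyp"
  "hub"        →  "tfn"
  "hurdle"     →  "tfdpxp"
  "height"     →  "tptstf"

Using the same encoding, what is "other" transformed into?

zftpd

The shift depends on letter class: consonant f→r is +12, but vowel a→l is +11. The rule splits by letter class: vowels +11, consonants +12.
On other: o(vowel)+11=z, t(cons)+12=f, h(cons)+12=t, e(vowel)+11=p, r(cons)+12=d.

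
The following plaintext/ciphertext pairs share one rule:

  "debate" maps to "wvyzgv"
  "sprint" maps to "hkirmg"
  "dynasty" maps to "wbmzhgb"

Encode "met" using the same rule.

Each pair mirrors across the alphabet (d↔w, e↔v, b↔y): positions sum to 25. Letters are reflected about the middle of the alphabet (position → 25−position): Atbash.
On met: m↔n, e↔v, t↔g.

nvg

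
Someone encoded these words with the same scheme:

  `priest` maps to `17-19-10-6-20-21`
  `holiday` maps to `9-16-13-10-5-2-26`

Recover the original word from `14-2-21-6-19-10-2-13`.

material

Each letter is replaced by its alphabet position (a=1..z=26) + 1.
Reversing it on 14-2-21-6-19-10-2-13: 14→(14−1)÷1=13=m, 2→(2−1)÷1=1=a, 21→(21−1)÷1=20=t, 6→(6−1)÷1=5=e, 19→(19−1)÷1=18=r, 10→(10−1)÷1=9=i, 2→(2−1)÷1=1=a, 13→(13−1)÷1=12=l.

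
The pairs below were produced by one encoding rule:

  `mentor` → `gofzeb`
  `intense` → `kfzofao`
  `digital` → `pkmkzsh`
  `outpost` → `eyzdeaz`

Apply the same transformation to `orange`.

ebsfmo

This is an affine cipher: with a=0,…,z=25, each position x becomes (25x+18) mod 26.
For orange: o(14)→25·14+18≡4=e; r(17)→25·17+18≡1=b; a(0)→25·0+18≡18=s; n(13)→25·13+18≡5=f; g(6)→25·6+18≡12=m; e(4)→25·4+18≡14=o (all mod 26).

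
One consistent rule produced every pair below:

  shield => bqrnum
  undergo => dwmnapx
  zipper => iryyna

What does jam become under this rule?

Compare letters: s→b is +9, h→q is +9, i→r is +9 — a constant shift. Each letter is shifted forward by 9 in the alphabet (a Caesar shift of +9).
Applying it to jam: j+9=s, a+9=j, m+9=v.

sjv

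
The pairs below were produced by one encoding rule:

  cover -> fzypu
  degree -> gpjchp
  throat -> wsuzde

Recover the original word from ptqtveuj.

ministry

Shifts by position in cover: pos 0: c→f (+3), pos 1: o→z (+11), pos 2: v→y (+3), pos 3: e→p (+11) — repeating every 2. The shifts repeat in a cycle of length 2: positions 0,1,… shift by +3, +11, then the pattern repeats.
Reversing it on ptqtveuj: p−3=m, t−11=i, q−3=n, t−11=i, v−3=s, e−11=t, u−3=r, j−11=y.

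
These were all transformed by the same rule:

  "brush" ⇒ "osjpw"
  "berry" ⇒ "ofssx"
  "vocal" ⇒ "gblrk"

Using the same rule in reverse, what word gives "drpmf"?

waste

b(1)→o(14) and r(17)→s(18) fit y≡23x+17 (mod 26); the inverse of 23 mod 26 is 17. Each letter's alphabet position (a=0..z=25) is mapped through 23·x+17 mod 26 — an affine cipher.
Undoing it on drpmf: d(3)→17·(3−17)≡22=w; r(17)→17·(17−17)≡0=a; p(15)→17·(15−17)≡18=s; m(12)→17·(12−17)≡19=t; f(5)→17·(5−17)≡4=e (all mod 26).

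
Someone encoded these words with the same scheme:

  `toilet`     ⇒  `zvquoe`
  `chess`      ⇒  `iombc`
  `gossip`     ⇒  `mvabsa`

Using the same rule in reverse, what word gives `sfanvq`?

myself

The shift increases by 1 at each position, starting from +6: 6, 7, 8, ….
Reversing it on sfanvq: s−6=m, f−7=y, a−8=s, n−9=e, v−10=l, q−11=f.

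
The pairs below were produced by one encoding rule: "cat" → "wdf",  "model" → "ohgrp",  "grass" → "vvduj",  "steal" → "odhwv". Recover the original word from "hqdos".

plane

Two steps: reverse the string, then apply a Caesar shift of +3.
Decoding hqdos: shift back: h−3=e, q−3=n, d−3=a, o−3=l, s−3=p → enalp; then reverse → plane.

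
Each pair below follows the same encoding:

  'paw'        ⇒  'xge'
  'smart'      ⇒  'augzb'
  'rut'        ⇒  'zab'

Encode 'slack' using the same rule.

The shift depends on letter class: consonant p→x is +8, but vowel a→g is +6. The rule splits by letter class: vowels +6, consonants +8.
For slack: s(cons)+8=a, l(cons)+8=t, a(vowel)+6=g, c(cons)+8=k, k(cons)+8=s.

atgks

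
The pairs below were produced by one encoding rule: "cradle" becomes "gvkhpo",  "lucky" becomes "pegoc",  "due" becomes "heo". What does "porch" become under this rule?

tyvgl

The shift depends on letter class: consonant c→g is +4, but vowel a→k is +10. Two shifts are in play — +10 for a/e/i/o/u, +4 for every other letter.
Applying it to porch: p(cons)+4=t, o(vowel)+10=y, r(cons)+4=v, c(cons)+4=g, h(cons)+4=l.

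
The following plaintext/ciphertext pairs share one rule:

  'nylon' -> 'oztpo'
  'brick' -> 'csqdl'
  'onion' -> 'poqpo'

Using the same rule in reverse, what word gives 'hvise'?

The shifts repeat in a cycle of length 3: positions 0,1,… shift by +1, +1, +8, then the pattern repeats.
Reversing it on hvise: h−1=g, v−1=u, i−8=a, s−1=r, e−1=d.

guard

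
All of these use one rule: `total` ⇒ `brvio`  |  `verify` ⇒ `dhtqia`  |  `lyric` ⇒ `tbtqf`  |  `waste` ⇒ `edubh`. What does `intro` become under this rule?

Shifts by position in total: pos 0: t→b (+8), pos 1: o→r (+3), pos 2: t→v (+2), pos 3: a→i (+8), pos 4: l→o (+3) — repeating every 3. It's a Vigenère-style cipher with numeric key [8,3,2]: position i shifts by key[i mod 3].
Applying it to intro: i+8=q, n+3=q, t+2=v, r+8=z, o+3=r.

qqvzr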